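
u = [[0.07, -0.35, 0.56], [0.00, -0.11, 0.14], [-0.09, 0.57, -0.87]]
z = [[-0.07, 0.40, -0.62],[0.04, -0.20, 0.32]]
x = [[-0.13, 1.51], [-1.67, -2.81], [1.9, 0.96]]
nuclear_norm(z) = 0.84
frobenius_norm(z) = 0.83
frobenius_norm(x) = 4.18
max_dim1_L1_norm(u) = 1.53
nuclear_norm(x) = 5.36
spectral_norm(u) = 1.25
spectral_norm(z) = 0.83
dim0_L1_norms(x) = [3.7, 5.28]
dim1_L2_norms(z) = [0.74, 0.38]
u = x @ z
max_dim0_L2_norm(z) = 0.7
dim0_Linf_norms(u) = [0.09, 0.57, 0.87]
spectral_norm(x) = 3.94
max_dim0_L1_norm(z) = 0.94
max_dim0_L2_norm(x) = 3.33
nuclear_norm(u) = 1.28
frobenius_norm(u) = 1.25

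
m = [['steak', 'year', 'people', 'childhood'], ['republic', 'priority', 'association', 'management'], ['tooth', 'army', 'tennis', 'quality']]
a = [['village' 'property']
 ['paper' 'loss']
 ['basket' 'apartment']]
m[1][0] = 'republic'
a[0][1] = 'property'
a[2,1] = 'apartment'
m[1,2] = 'association'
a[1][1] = 'loss'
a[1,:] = ['paper', 'loss']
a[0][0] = 'village'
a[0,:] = ['village', 'property']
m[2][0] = 'tooth'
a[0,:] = ['village', 'property']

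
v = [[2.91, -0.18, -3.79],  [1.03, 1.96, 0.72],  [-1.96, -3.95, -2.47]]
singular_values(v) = [5.7, 4.62, 0.2]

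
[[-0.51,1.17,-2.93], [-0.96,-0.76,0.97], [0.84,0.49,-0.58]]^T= [[-0.51, -0.96, 0.84], [1.17, -0.76, 0.49], [-2.93, 0.97, -0.58]]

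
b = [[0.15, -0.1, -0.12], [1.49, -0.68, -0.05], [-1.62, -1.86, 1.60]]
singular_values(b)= [2.98, 1.57, 0.11]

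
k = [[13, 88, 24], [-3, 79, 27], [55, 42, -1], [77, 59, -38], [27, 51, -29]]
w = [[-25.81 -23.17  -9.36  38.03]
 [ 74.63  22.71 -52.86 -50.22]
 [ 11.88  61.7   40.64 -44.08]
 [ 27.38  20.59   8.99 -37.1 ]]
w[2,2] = 40.64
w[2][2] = 40.64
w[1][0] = 74.63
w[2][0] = 11.88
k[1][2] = 27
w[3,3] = -37.1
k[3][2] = -38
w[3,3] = -37.1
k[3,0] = 77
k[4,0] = 27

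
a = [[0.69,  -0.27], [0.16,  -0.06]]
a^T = [[0.69, 0.16],[-0.27, -0.06]]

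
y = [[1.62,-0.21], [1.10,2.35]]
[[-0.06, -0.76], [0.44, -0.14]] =y@[[-0.01,-0.45], [0.19,0.15]]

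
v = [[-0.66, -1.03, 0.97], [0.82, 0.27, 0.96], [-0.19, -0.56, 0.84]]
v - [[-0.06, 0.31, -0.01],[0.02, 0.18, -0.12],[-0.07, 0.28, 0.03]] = [[-0.6, -1.34, 0.98], [0.8, 0.09, 1.08], [-0.12, -0.84, 0.81]]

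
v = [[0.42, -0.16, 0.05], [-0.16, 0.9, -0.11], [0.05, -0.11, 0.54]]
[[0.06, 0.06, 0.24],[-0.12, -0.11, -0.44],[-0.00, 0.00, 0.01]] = v @ [[0.11, 0.11, 0.42],[-0.12, -0.11, -0.43],[-0.04, -0.03, -0.11]]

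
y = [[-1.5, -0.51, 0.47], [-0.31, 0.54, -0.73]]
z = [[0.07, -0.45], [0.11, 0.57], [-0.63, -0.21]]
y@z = [[-0.46, 0.29], [0.50, 0.6]]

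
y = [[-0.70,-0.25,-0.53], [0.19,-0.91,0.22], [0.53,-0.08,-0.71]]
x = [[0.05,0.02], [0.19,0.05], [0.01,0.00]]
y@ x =[[-0.09, -0.03],[-0.16, -0.04],[0.00, 0.01]]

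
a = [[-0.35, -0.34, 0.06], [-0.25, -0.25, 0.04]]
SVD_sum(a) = [[-0.35, -0.34, 0.06], [-0.25, -0.25, 0.04]] + [[-0.0,0.0,0.00], [0.0,-0.0,-0.00]]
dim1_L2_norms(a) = [0.49, 0.36]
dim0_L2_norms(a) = [0.43, 0.42, 0.07]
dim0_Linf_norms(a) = [0.35, 0.34, 0.06]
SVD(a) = [[-0.81, -0.59],  [-0.59, 0.81]] @ diag([0.6068566482406836, 0.00500084853630054]) @ [[0.71, 0.7, -0.12], [0.53, -0.64, -0.55]]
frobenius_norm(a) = 0.61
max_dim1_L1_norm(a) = 0.75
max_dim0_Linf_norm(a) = 0.35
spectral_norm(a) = 0.61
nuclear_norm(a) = 0.61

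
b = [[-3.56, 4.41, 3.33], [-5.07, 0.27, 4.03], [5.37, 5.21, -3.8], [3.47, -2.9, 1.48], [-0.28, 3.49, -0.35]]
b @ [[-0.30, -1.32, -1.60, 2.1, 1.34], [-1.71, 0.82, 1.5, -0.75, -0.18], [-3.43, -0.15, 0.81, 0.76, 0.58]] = [[-17.9, 7.82, 15.01, -8.25, -3.63], [-12.76, 6.31, 11.78, -7.79, -4.51], [2.51, -2.25, -3.86, 4.48, 4.05], [-1.16, -7.18, -8.7, 10.59, 6.03], [-4.68, 3.28, 5.4, -3.47, -1.21]]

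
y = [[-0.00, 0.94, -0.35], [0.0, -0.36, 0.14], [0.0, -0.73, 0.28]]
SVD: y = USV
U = [[0.75, -0.64, 0.15],[-0.29, -0.52, -0.8],[-0.59, -0.56, 0.58]]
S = [1.33, 0.01, -0.0]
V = [[-0.00, 0.94, -0.35], [-0.0, -0.35, -0.94], [1.0, 0.00, 0.0]]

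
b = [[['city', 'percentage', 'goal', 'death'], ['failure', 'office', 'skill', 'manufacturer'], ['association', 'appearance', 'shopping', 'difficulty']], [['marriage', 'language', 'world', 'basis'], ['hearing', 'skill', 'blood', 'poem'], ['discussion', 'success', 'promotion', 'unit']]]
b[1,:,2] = ['world', 'blood', 'promotion']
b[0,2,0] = 'association'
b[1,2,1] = 'success'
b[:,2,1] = ['appearance', 'success']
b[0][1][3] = 'manufacturer'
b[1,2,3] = 'unit'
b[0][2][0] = 'association'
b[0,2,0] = 'association'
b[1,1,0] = 'hearing'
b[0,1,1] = 'office'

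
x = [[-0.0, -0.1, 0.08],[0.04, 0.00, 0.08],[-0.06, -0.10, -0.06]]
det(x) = -0.000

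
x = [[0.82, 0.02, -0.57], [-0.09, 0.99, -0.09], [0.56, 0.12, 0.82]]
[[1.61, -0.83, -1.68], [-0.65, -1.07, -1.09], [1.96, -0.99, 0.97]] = x @ [[2.49, -1.15, -0.75], [-0.36, -1.21, -1.00], [0.74, -0.24, 1.84]]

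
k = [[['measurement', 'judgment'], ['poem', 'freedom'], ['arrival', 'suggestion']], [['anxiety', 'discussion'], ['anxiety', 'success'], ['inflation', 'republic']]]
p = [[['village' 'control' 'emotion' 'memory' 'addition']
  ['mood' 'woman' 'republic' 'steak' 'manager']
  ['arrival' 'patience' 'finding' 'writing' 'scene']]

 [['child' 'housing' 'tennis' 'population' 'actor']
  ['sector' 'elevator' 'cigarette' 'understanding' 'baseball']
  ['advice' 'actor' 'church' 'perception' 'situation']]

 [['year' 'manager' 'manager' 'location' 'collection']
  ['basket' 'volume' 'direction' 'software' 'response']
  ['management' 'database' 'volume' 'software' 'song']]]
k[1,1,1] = 'success'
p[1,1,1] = 'elevator'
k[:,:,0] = [['measurement', 'poem', 'arrival'], ['anxiety', 'anxiety', 'inflation']]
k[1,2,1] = 'republic'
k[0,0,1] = 'judgment'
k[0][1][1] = 'freedom'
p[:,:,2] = [['emotion', 'republic', 'finding'], ['tennis', 'cigarette', 'church'], ['manager', 'direction', 'volume']]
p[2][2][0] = 'management'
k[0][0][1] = 'judgment'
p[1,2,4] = 'situation'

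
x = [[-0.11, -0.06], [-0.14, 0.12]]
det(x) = -0.02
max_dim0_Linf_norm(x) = 0.14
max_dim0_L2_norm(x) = 0.18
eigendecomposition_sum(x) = [[-0.13, -0.03],[-0.07, -0.02]] + [[0.02, -0.03],[-0.07, 0.14]]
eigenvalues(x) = [-0.14, 0.15]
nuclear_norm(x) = 0.30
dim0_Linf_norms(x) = [0.14, 0.12]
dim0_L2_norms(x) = [0.18, 0.13]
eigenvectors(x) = [[-0.88, 0.22],[-0.47, -0.97]]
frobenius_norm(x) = 0.22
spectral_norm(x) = 0.19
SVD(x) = [[-0.36, -0.93], [-0.93, 0.36]] @ diag([0.19270879528277446, 0.11208621779978895]) @ [[0.88, -0.47], [0.47, 0.88]]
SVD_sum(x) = [[-0.06, 0.03], [-0.16, 0.08]] + [[-0.05, -0.09], [0.02, 0.04]]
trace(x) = 0.01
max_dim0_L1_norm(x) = 0.25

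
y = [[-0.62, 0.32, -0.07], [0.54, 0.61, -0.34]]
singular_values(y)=[0.91, 0.67]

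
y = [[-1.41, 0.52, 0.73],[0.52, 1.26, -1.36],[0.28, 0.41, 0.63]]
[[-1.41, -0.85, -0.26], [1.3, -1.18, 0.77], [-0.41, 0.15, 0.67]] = y@[[0.54, 0.57, 0.62], [-0.09, -0.7, 0.71], [-0.83, 0.44, 0.33]]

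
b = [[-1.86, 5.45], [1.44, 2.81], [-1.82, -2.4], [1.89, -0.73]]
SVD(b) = [[-0.84, 0.38], [-0.40, -0.49], [0.33, 0.59], [0.14, -0.52]] @ diag([6.647884778929026, 3.4806361438799955]) @ [[0.10, -1.00],[-1.0, -0.10]]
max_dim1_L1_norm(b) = 7.31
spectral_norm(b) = 6.65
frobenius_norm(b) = 7.50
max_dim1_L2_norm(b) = 5.76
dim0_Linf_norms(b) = [1.89, 5.45]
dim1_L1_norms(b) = [7.31, 4.25, 4.22, 2.62]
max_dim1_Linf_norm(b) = 5.45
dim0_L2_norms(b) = [3.52, 6.63]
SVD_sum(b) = [[-0.54, 5.58], [-0.26, 2.64], [0.21, -2.2], [0.09, -0.91]] + [[-1.32, -0.13], [1.70, 0.17], [-2.03, -0.2], [1.8, 0.18]]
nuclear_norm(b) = 10.13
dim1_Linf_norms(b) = [5.45, 2.81, 2.4, 1.89]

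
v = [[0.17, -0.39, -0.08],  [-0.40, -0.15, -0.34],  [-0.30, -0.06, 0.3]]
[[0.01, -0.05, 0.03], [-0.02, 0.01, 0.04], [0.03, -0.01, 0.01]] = v @[[-0.01,-0.03,-0.05], [-0.05,0.13,-0.08], [0.08,-0.04,-0.03]]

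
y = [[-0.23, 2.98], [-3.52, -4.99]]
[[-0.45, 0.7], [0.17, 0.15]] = y @ [[0.15, -0.34],[-0.14, 0.21]]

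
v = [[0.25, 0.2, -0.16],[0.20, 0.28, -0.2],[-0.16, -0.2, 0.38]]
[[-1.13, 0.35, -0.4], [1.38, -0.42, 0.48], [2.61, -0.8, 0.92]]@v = [[-0.15,-0.05,-0.04], [0.18,0.06,0.05], [0.35,0.11,0.09]]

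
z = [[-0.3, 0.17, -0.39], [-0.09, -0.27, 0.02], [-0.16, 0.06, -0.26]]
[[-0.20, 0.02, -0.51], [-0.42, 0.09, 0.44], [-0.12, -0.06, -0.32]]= z@[[1.65, -1.48, -1.05], [0.99, 0.25, -1.16], [-0.32, 1.2, 1.61]]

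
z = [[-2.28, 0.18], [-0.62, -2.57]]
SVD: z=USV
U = [[0.4, 0.92], [0.92, -0.4]]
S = [2.72, 2.19]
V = [[-0.54, -0.84], [-0.84, 0.54]]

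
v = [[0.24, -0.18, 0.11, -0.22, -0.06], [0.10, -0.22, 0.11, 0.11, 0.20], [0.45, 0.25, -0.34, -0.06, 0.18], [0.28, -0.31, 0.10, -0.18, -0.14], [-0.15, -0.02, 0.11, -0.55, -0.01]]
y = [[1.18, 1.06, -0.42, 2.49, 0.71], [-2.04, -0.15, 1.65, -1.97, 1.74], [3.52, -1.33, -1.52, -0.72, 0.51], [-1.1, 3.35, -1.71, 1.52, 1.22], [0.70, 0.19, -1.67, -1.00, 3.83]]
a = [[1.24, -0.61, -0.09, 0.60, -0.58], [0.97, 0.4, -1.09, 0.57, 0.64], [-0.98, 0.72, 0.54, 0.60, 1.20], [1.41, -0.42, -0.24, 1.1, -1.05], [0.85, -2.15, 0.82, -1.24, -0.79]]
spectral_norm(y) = 5.31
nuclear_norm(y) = 17.21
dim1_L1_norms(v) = [0.81, 0.74, 1.28, 1.01, 0.84]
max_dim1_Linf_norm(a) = 2.15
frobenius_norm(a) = 4.68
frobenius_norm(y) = 8.87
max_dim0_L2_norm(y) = 4.47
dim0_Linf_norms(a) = [1.41, 2.15, 1.09, 1.24, 1.2]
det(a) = 0.36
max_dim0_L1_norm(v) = 1.22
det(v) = -0.00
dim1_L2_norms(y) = [3.07, 3.72, 4.15, 4.38, 4.36]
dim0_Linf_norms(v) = [0.45, 0.31, 0.34, 0.55, 0.2]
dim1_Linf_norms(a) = [1.24, 1.09, 1.2, 1.41, 2.15]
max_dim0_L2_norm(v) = 0.63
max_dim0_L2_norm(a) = 2.48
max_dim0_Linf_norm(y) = 3.83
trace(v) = -0.51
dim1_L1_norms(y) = [5.86, 7.55, 7.6, 8.9, 7.39]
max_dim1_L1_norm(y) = 8.9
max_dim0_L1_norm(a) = 5.45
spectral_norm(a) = 3.55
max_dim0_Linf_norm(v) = 0.55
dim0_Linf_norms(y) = [3.52, 3.35, 1.71, 2.49, 3.83]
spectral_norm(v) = 0.71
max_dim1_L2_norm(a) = 2.86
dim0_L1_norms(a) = [5.45, 4.3, 2.78, 4.11, 4.26]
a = v @ y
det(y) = -111.23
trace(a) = 2.49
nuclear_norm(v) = 2.18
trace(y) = 4.86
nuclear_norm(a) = 8.35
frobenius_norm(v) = 1.13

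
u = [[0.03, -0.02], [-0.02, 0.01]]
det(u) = -0.00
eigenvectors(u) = [[0.85, 0.53], [-0.53, 0.85]]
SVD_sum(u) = [[0.03, -0.02], [-0.02, 0.01]] + [[-0.00, -0.00], [-0.00, -0.0]]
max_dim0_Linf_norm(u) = 0.03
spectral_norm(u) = 0.04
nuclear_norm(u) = 0.04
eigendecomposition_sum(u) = [[0.03, -0.02], [-0.02, 0.01]] + [[-0.00, -0.0],[-0.0, -0.00]]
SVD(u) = [[-0.85,0.53], [0.53,0.85]] @ diag([0.04236067977499789, 0.002360679774997897]) @ [[-0.85, 0.53], [-0.53, -0.85]]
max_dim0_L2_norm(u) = 0.04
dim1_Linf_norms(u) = [0.03, 0.02]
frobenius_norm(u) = 0.04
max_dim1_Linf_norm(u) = 0.03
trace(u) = 0.04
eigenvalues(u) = [0.04, -0.0]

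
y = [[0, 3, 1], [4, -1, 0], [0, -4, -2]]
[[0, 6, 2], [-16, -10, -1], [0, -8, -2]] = y @ [[-4, -2, 0], [0, 2, 1], [0, 0, -1]]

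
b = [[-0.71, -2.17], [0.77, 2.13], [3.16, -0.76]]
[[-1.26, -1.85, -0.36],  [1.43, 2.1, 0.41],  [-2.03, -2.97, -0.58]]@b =[[-1.67, -0.93], [1.9, 1.06], [-2.68, -1.48]]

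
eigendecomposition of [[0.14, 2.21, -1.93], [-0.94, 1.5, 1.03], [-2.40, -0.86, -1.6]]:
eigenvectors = [[(-0.55+0j), (-0.65+0j), (-0.65-0j)], [(0.07+0j), (-0.03-0.6j), -0.03+0.60j], [-0.83+0.00j, 0.45-0.09j, (0.45+0.09j)]]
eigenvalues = [(-3.1+0j), (1.57+1.78j), (1.57-1.78j)]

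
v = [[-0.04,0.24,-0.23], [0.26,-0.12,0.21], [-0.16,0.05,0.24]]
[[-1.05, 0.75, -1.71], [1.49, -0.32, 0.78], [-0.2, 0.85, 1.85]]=v @ [[3.32, -0.6, -2.75], [-2.06, 5.01, -1.64], [1.82, 2.09, 6.2]]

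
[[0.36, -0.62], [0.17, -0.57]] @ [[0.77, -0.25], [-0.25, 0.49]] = [[0.43,-0.39], [0.27,-0.32]]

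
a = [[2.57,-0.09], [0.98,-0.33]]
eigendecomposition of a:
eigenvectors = [[0.95,  0.03], [0.32,  1.0]]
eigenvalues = [2.54, -0.3]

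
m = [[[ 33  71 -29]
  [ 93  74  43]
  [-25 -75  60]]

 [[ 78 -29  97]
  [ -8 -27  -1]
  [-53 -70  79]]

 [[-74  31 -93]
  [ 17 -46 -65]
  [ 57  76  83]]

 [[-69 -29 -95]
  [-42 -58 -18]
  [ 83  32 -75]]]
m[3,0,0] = -69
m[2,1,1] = -46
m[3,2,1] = 32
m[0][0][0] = 33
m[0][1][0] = 93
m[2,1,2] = -65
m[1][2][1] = -70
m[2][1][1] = -46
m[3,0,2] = -95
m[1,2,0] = -53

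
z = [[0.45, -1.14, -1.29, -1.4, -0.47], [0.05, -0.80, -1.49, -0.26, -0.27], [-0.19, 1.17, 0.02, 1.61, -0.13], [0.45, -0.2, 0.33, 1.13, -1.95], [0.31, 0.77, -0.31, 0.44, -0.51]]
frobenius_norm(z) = 4.36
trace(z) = 0.29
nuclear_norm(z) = 7.80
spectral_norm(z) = 3.29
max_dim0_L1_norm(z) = 4.84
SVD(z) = [[-0.65,0.34,-0.07,0.34,-0.58], [-0.38,0.34,-0.57,-0.49,0.41], [0.55,0.09,-0.6,-0.13,-0.56], [0.31,0.84,0.42,-0.13,0.01], [0.19,0.23,-0.36,0.78,0.42]] @ diag([3.294782329056986, 2.385202324223276, 1.4110638306688041, 0.7059158375519601, 0.000986268369050597]) @ [[-0.07, 0.54, 0.44, 0.71, -0.11], [0.25, -0.23, -0.31, 0.26, -0.85], [0.09, -0.37, 0.84, -0.28, -0.27], [0.47, 0.68, 0.01, -0.51, -0.21], [0.84, -0.23, 0.03, 0.3, 0.4]]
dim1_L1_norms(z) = [4.75, 2.87, 3.12, 4.06, 2.34]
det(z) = 0.01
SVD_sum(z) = [[0.14,  -1.16,  -0.95,  -1.52,  0.24], [0.08,  -0.67,  -0.55,  -0.88,  0.14], [-0.12,  0.97,  0.80,  1.27,  -0.2], [-0.07,  0.55,  0.45,  0.72,  -0.11], [-0.04,  0.33,  0.28,  0.44,  -0.07]] + [[0.2, -0.19, -0.25, 0.21, -0.68],  [0.21, -0.19, -0.26, 0.22, -0.7],  [0.05, -0.05, -0.06, 0.05, -0.18],  [0.51, -0.46, -0.62, 0.53, -1.70],  [0.14, -0.13, -0.17, 0.14, -0.46]] + [[-0.01,0.04,-0.09,0.03,0.03], [-0.08,0.3,-0.68,0.23,0.22], [-0.08,0.31,-0.71,0.24,0.23], [0.06,-0.22,0.5,-0.17,-0.16], [-0.05,0.19,-0.42,0.14,0.13]] + [[0.11, 0.16, 0.0, -0.12, -0.05], [-0.16, -0.24, -0.0, 0.18, 0.07], [-0.04, -0.06, -0.0, 0.05, 0.02], [-0.04, -0.06, -0.0, 0.05, 0.02], [0.26, 0.38, 0.01, -0.28, -0.11]] + [[-0.00, 0.00, -0.00, -0.0, -0.00], [0.00, -0.0, 0.00, 0.00, 0.0], [-0.00, 0.00, -0.0, -0.00, -0.0], [0.0, -0.0, 0.00, 0.0, 0.0], [0.0, -0.00, 0.00, 0.00, 0.0]]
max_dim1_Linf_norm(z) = 1.95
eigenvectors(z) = [[0.59+0.00j, (0.59-0j), -0.17+0.00j, 0.83+0.00j, 0.70+0.00j],[0.43-0.09j, (0.43+0.09j), 0.57+0.00j, -0.23+0.00j, 0.30+0.00j],[(-0.28-0.37j), (-0.28+0.37j), 0.15+0.00j, (0.03+0j), (-0.39+0j)],[0.22-0.20j, (0.22+0.2j), -0.54+0.00j, (0.3+0j), (-0.49+0j)],[(0.02-0.39j), 0.02+0.39j, -0.58+0.00j, 0.40+0.00j, 0.17+0.00j]]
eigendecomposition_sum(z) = [[0.21+0.04j, (-0.68+0.53j), (-0.39-0.47j), -0.06+0.67j, (-0.77-0.24j)], [(0.16-0j), (-0.4+0.49j), (-0.36-0.28j), (0.06+0.49j), (-0.59-0.05j)], [(-0.08-0.15j), (0.65+0.17j), (-0.11+0.47j), (0.44-0.28j), 0.21+0.59j], [(0.09-0.06j), (-0.07+0.42j), (-0.3-0.04j), 0.20+0.27j, (-0.36+0.17j)], [0.03-0.14j, 0.32+0.47j, -0.33+0.24j, 0.44+0.07j, (-0.19+0.5j)]] + [[0.21-0.04j, -0.68-0.53j, (-0.39+0.47j), (-0.06-0.67j), (-0.77+0.24j)], [0.16+0.00j, -0.40-0.49j, -0.36+0.28j, 0.06-0.49j, -0.59+0.05j], [-0.08+0.15j, 0.65-0.17j, -0.11-0.47j, 0.44+0.28j, 0.21-0.59j], [(0.09+0.06j), (-0.07-0.42j), -0.30+0.04j, 0.20-0.27j, -0.36-0.17j], [(0.03+0.14j), (0.32-0.47j), -0.33-0.24j, 0.44-0.07j, -0.19-0.50j]] + [[(0.08-0j), (0.02+0j), 0.15+0.00j, (-0.04-0j), (-0.13+0j)], [-0.25+0.00j, -0.07-0.00j, (-0.5-0j), 0.14+0.00j, (0.41-0j)], [(-0.06+0j), (-0.02-0j), (-0.13-0j), (0.04+0j), 0.11-0.00j], [(0.24-0j), (0.07+0j), (0.48+0j), (-0.13-0j), (-0.39+0j)], [(0.25-0j), (0.07+0j), 0.51+0.00j, -0.14-0.00j, -0.42+0.00j]] + [[-0.00+0.00j, -0j, -0.00-0.00j, 0j, -0j], [-0j, (-0+0j), 0j, -0.00-0.00j, -0.00+0.00j], [-0.00+0.00j, 0.00-0.00j, (-0-0j), 0.00+0.00j, -0j], [(-0+0j), 0.00-0.00j, (-0-0j), 0.00+0.00j, 0.00-0.00j], [(-0+0j), 0.00-0.00j, (-0-0j), 0j, -0j]] + [[-0.05+0.00j, (0.19-0j), -0.65-0.00j, (-1.23+0j), 1.19-0.00j], [(-0.02+0j), 0.08-0.00j, (-0.28-0j), -0.52+0.00j, (0.5-0j)], [(0.03-0j), -0.11+0.00j, (0.36+0j), 0.68-0.00j, (-0.66+0j)], [(0.03-0j), -0.13+0.00j, 0.46+0.00j, (0.86-0j), -0.83+0.00j], [-0.01+0.00j, 0.05-0.00j, (-0.16-0j), -0.30+0.00j, (0.29-0j)]]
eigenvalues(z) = [(-0.29+1.76j), (-0.29-1.76j), (-0.68+0j), (-0+0j), (1.55+0j)]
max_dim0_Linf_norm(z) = 1.95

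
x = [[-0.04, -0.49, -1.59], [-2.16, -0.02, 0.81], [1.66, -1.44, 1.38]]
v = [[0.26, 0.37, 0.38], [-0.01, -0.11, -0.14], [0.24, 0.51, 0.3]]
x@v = [[-0.39, -0.77, -0.42], [-0.37, -0.38, -0.58], [0.78, 1.48, 1.25]]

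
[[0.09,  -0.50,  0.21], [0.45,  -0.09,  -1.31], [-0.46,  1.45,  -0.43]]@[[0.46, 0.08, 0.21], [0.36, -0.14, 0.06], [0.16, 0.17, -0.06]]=[[-0.10,0.11,-0.02], [-0.03,-0.17,0.17], [0.24,-0.31,0.02]]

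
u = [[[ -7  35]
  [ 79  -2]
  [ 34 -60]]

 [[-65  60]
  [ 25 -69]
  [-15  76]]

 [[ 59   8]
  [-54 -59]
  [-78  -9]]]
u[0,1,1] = -2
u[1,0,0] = -65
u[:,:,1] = [[35, -2, -60], [60, -69, 76], [8, -59, -9]]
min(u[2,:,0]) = -78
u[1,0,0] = -65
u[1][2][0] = -15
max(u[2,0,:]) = 59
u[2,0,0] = 59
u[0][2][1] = -60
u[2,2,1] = -9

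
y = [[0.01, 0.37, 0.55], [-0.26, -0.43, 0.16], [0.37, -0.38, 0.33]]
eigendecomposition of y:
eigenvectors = [[(-0.64+0j), 0.67+0.00j, 0.67-0.00j], [0.04+0.00j, -0.05+0.60j, -0.05-0.60j], [(-0.77+0j), (-0.43+0.08j), (-0.43-0.08j)]]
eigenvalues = [(0.65+0j), (-0.37+0.4j), (-0.37-0.4j)]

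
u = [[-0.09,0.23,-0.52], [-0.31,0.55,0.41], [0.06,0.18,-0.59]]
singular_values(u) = [0.9, 0.68, 0.07]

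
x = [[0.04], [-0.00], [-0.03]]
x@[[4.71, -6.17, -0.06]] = [[0.19,  -0.25,  -0.0], [0.0,  0.00,  0.00], [-0.14,  0.19,  0.00]]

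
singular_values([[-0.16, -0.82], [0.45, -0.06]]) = [0.84, 0.45]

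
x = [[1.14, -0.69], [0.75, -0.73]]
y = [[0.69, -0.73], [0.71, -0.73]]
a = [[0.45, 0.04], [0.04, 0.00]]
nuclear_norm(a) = 0.46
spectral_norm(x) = 1.68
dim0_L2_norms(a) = [0.45, 0.04]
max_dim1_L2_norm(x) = 1.33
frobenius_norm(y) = 1.43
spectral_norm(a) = 0.45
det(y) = 0.01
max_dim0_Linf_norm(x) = 1.14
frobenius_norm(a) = 0.45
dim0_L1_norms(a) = [0.49, 0.04]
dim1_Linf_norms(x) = [1.14, 0.75]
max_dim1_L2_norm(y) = 1.02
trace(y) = -0.04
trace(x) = 0.41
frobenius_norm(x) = 1.69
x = a + y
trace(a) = 0.45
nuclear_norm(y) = 1.44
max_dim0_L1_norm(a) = 0.49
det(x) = -0.31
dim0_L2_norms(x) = [1.36, 1.0]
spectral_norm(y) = 1.43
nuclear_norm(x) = 1.87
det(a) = -0.00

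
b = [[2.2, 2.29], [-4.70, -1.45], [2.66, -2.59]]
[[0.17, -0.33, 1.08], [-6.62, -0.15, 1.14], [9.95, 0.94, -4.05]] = b@ [[1.97, 0.11, -0.55], [-1.82, -0.25, 1.00]]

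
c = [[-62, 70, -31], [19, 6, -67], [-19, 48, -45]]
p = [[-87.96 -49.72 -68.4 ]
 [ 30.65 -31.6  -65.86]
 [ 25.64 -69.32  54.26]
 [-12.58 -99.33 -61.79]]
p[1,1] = -31.6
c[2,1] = 48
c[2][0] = -19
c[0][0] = -62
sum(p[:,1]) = -249.96999999999997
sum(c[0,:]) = -23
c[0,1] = 70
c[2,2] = -45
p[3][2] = -61.79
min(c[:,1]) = 6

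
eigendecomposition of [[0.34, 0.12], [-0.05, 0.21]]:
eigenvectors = [[(0.84+0j), (0.84-0j)], [(-0.46+0.29j), -0.46-0.29j]]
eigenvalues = [(0.28+0.04j), (0.28-0.04j)]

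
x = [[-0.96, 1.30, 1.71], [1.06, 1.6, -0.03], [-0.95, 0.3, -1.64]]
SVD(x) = [[-0.82,-0.22,-0.52], [-0.34,0.93,0.15], [0.45,0.30,-0.84]] @ diag([2.6032525197200496, 1.8146982563138163, 1.6829279714541567]) @ [[0.00, -0.57, -0.82], [0.50, 0.71, -0.49], [0.87, -0.41, 0.28]]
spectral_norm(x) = 2.60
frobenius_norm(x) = 3.59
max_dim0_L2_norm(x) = 2.37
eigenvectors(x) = [[-0.39+0.00j, (-0.75+0j), (-0.75-0j)], [(-0.92+0j), (0.22+0.08j), 0.22-0.08j], [(0.02+0j), (0.08-0.61j), 0.08+0.61j]]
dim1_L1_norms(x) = [3.97, 2.69, 2.89]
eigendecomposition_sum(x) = [[(0.24+0j),(0.76+0j),0.10+0.00j],[0.56+0.00j,(1.82+0j),0.25+0.00j],[-0.01-0.00j,(-0.05+0j),(-0.01+0j)]] + [[-0.60+0.65j, 0.27-0.25j, 0.80+0.90j], [(0.25-0.13j), (-0.11+0.04j), (-0.14-0.35j)], [-0.47-0.56j, 0.17+0.25j, (-0.82+0.56j)]] + [[-0.60-0.65j,(0.27+0.25j),0.80-0.90j],  [(0.25+0.13j),-0.11-0.04j,-0.14+0.35j],  [-0.47+0.56j,0.17-0.25j,-0.82-0.56j]]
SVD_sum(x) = [[-0.00,1.22,1.77], [-0.0,0.50,0.73], [0.0,-0.67,-0.97]] + [[-0.2, -0.28, 0.19], [0.84, 1.2, -0.83], [0.27, 0.39, -0.27]] + [[-0.76, 0.36, -0.25], [0.22, -0.10, 0.07], [-1.22, 0.58, -0.4]]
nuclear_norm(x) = 6.10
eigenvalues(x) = [(2.04+0j), (-1.52+1.25j), (-1.52-1.25j)]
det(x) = 7.95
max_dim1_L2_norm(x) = 2.35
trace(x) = -1.00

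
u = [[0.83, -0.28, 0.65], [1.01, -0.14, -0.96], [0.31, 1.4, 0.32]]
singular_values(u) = [1.51, 1.39, 1.05]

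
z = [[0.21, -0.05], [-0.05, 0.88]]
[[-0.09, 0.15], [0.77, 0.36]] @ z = [[-0.03, 0.14], [0.14, 0.28]]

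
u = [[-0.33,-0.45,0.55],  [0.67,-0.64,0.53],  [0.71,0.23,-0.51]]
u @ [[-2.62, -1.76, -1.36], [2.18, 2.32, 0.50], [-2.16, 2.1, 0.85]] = [[-1.3, 0.69, 0.69],[-4.3, -1.55, -0.78],[-0.26, -1.79, -1.28]]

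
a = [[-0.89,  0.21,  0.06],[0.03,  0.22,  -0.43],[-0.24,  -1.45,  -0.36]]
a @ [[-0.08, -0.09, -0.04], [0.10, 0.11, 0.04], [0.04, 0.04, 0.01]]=[[0.09, 0.11, 0.04], [0.0, 0.00, 0.0], [-0.14, -0.15, -0.05]]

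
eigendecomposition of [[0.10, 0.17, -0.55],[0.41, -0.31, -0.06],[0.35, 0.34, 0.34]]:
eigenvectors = [[(-0.15+0.64j), -0.15-0.64j, (0.42+0j)], [(0.1+0.34j), 0.10-0.34j, (-0.89+0j)], [(0.67+0j), 0.67-0.00j, (0.18+0j)]]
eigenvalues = [(0.31+0.5j), (0.31-0.5j), (-0.49+0j)]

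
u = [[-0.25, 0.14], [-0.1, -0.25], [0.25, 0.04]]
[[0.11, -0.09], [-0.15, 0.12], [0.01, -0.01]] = u @ [[-0.07, 0.06],[0.63, -0.51]]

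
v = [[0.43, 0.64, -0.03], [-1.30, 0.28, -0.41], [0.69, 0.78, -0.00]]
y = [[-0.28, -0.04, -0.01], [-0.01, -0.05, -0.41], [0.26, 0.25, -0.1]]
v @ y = [[-0.13, -0.06, -0.26], [0.25, -0.06, -0.06], [-0.20, -0.07, -0.33]]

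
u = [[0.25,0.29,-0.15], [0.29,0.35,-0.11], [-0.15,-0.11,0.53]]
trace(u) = 1.13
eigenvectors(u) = [[-0.52, -0.78, 0.35], [-0.56, 0.62, 0.55], [0.64, -0.09, 0.76]]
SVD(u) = [[-0.52, -0.35, 0.78], [-0.56, -0.55, -0.62], [0.64, -0.76, 0.09]] @ diag([0.7468158864070563, 0.38152757132053, 0.0016565422724134436]) @ [[-0.52, -0.56, 0.64], [-0.35, -0.55, -0.76], [0.78, -0.62, 0.09]]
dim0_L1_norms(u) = [0.69, 0.75, 0.79]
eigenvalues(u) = [0.75, 0.0, 0.38]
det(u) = 0.00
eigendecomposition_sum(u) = [[0.20, 0.22, -0.25], [0.22, 0.23, -0.27], [-0.25, -0.27, 0.31]] + [[0.0, -0.00, 0.0], [-0.00, 0.00, -0.00], [0.00, -0.0, 0.00]] + [[0.05, 0.07, 0.10], [0.07, 0.12, 0.16], [0.1, 0.16, 0.22]]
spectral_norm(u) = 0.75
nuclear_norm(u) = 1.13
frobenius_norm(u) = 0.84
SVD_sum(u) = [[0.2, 0.22, -0.25], [0.22, 0.23, -0.27], [-0.25, -0.27, 0.31]] + [[0.05,0.07,0.1], [0.07,0.12,0.16], [0.1,0.16,0.22]] + [[0.00, -0.0, 0.0], [-0.00, 0.0, -0.0], [0.00, -0.00, 0.0]]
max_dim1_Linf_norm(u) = 0.53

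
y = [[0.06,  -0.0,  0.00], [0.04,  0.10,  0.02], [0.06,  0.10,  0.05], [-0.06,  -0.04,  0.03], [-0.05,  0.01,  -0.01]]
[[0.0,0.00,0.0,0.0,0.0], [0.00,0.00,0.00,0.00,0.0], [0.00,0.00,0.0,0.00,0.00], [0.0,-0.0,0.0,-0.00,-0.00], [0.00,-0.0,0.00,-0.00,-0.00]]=y @[[0.0,0.02,-0.00,0.01,0.01],[0.0,0.01,-0.0,0.01,0.01],[0.0,0.01,-0.0,0.0,0.00]]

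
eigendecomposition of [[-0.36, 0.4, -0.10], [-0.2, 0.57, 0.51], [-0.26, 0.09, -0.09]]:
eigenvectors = [[-0.82,0.46,-0.60], [0.12,0.88,-0.74], [-0.56,-0.08,0.32]]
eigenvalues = [-0.49, 0.42, 0.19]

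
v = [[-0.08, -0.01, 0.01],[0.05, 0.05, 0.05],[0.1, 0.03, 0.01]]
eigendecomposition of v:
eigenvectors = [[0.71, 0.03, 0.17], [0.0, -0.92, -0.78], [-0.71, -0.4, 0.60]]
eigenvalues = [-0.09, 0.07, -0.0]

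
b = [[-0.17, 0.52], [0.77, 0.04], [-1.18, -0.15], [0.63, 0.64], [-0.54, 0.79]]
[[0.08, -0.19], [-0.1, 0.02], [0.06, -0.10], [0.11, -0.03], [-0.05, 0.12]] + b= [[-0.09, 0.33], [0.67, 0.06], [-1.12, -0.25], [0.74, 0.61], [-0.59, 0.91]]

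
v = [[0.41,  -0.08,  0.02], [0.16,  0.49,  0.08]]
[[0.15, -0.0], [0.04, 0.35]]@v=[[0.06, -0.01, 0.00], [0.07, 0.17, 0.03]]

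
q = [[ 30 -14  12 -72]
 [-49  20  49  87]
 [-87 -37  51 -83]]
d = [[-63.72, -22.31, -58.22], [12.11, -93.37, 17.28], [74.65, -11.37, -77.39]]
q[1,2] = 49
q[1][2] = 49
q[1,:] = [-49, 20, 49, 87]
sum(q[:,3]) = -68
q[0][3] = -72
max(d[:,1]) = -11.37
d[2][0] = 74.65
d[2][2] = -77.39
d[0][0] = -63.72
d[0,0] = -63.72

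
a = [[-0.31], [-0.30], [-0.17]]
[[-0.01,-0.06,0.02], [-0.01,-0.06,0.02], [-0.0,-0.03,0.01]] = a @ [[0.02, 0.19, -0.06]]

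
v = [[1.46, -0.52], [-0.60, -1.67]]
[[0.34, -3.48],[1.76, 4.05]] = v @ [[-0.13, -2.88], [-1.01, -1.39]]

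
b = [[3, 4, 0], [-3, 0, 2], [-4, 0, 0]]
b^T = [[3, -3, -4], [4, 0, 0], [0, 2, 0]]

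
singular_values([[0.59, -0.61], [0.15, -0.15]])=[0.87, 0.0]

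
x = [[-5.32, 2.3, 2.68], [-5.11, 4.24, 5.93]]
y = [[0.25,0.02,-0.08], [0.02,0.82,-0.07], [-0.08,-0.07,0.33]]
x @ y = [[-1.50, 1.59, 1.15], [-1.67, 2.96, 2.07]]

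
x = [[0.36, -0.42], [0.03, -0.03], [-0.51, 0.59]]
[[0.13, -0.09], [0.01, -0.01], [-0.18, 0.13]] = x @ [[0.34, -0.25], [-0.01, 0.01]]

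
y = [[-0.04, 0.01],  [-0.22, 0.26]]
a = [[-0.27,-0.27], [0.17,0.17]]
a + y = [[-0.31,-0.26], [-0.05,0.43]]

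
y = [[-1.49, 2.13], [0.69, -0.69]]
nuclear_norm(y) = 2.93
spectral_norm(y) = 2.77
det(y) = -0.44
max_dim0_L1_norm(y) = 2.82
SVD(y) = [[-0.94, 0.35], [0.35, 0.94]] @ diag([2.771970531167785, 0.15930905290467168]) @ [[0.59, -0.81], [0.81, 0.59]]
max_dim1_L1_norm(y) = 3.62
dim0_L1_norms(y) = [2.18, 2.82]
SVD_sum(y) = [[-1.53,2.1], [0.57,-0.78]] + [[0.04, 0.03], [0.12, 0.09]]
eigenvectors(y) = [[-0.92, -0.79], [0.38, -0.62]]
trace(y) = -2.18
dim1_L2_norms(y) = [2.6, 0.98]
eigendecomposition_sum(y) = [[-1.55, 1.97], [0.64, -0.81]] + [[0.06, 0.16], [0.05, 0.12]]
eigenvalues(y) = [-2.37, 0.19]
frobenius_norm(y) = 2.78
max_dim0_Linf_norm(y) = 2.13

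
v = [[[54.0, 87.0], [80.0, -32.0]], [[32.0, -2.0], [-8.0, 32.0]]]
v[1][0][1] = -2.0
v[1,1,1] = 32.0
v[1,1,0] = -8.0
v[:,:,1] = [[87.0, -32.0], [-2.0, 32.0]]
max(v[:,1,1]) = 32.0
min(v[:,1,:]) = -32.0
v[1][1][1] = 32.0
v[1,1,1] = 32.0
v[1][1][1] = 32.0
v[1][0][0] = 32.0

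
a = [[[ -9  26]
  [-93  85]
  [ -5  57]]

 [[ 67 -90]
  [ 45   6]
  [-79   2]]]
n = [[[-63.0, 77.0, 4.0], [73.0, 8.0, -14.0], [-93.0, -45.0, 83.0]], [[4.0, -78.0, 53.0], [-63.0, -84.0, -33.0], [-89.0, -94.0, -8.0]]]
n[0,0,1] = 77.0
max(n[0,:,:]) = 83.0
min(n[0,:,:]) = -93.0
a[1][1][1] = 6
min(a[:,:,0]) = -93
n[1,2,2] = -8.0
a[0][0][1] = 26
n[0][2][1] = -45.0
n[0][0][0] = -63.0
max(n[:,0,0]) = 4.0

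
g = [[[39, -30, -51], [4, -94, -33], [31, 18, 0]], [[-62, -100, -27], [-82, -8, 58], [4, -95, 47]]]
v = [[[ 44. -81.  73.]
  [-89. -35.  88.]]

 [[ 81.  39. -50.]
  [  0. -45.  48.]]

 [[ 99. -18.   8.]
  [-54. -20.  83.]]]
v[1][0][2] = -50.0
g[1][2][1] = -95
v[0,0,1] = -81.0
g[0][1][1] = -94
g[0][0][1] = -30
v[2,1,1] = -20.0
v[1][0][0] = 81.0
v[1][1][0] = 0.0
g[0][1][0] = 4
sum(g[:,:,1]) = -309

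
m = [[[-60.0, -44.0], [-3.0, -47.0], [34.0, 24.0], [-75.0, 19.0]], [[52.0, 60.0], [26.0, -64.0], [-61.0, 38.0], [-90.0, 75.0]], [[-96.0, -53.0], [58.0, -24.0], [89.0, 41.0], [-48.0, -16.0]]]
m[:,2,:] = [[34.0, 24.0], [-61.0, 38.0], [89.0, 41.0]]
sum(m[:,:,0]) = -174.0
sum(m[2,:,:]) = -49.0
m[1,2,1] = 38.0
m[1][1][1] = -64.0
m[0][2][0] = 34.0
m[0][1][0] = -3.0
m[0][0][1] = -44.0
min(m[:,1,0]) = -3.0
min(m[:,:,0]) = -96.0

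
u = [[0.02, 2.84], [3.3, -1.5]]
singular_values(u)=[3.94, 2.39]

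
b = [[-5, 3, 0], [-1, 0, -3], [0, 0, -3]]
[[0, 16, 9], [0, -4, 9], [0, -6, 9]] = b@[[0, -2, 0], [0, 2, 3], [0, 2, -3]]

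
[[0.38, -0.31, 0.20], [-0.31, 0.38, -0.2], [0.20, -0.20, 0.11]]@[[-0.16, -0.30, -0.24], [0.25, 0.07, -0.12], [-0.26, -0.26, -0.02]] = [[-0.19, -0.19, -0.06],[0.20, 0.17, 0.03],[-0.11, -0.1, -0.03]]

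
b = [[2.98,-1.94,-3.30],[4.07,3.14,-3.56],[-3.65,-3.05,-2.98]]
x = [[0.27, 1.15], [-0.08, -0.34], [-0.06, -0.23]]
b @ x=[[1.16, 4.85],  [1.06, 4.43],  [-0.56, -2.48]]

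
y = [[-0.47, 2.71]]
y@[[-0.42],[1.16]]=[[3.34]]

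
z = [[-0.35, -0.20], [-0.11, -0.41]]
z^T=[[-0.35,-0.11], [-0.20,-0.41]]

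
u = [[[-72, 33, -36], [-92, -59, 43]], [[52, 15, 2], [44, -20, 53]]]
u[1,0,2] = 2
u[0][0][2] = -36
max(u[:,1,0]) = 44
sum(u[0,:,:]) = -183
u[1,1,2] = 53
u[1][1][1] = -20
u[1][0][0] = 52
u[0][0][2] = -36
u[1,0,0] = 52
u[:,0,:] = [[-72, 33, -36], [52, 15, 2]]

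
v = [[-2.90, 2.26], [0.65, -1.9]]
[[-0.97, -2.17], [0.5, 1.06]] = v @ [[0.18, 0.43],  [-0.20, -0.41]]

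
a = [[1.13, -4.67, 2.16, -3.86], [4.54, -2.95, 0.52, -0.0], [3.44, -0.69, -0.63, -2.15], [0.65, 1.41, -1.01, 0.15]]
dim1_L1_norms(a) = [11.82, 8.01, 6.91, 3.22]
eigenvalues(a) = [(-0.14+3.4j), (-0.14-3.4j), (-2.11+0j), (0.1+0j)]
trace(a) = -2.30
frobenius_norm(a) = 9.64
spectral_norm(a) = 8.21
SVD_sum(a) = [[3.35, -3.9, 1.22, -2.61],[2.64, -3.07, 0.96, -2.05],[1.84, -2.14, 0.67, -1.43],[-0.48, 0.56, -0.17, 0.37]] + [[-2.22, -0.93, 1.06, -0.95], [1.91, 0.81, -0.92, 0.82], [1.59, 0.67, -0.76, 0.68], [1.13, 0.47, -0.54, 0.48]] + [[0.00, 0.17, -0.12, -0.30],[-0.01, -0.68, 0.48, 1.23],[0.01, 0.78, -0.55, -1.4],[0.01, 0.39, -0.28, -0.71]] + [[-0.0, -0.0, -0.01, 0.0], [-0.0, -0.0, -0.00, 0.0], [0.00, 0.01, 0.01, -0.00], [-0.01, -0.01, -0.02, 0.0]]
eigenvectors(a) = [[0.31+0.45j, 0.31-0.45j, 0.11+0.00j, -0.24+0.00j],[0.60+0.00j, (0.6-0j), (0.04+0j), -0.49+0.00j],[(0.56-0.05j), (0.56+0.05j), -0.89+0.00j, (-0.84+0j)],[(0.09-0.15j), 0.09+0.15j, -0.45+0.00j, 0.07+0.00j]]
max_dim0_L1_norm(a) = 9.76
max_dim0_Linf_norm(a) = 4.67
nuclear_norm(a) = 15.11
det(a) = -2.44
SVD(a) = [[-0.72, 0.63, -0.15, 0.26],[-0.57, -0.54, 0.61, 0.11],[-0.39, -0.45, -0.7, -0.4],[0.10, -0.32, -0.35, 0.87]] @ diag([8.208445782673557, 4.438615055960404, 2.4366291793389743, 0.027431009900960368]) @ [[-0.57, 0.66, -0.21, 0.44], [-0.79, -0.33, 0.38, -0.34], [-0.01, -0.46, 0.32, 0.83], [-0.22, -0.49, -0.84, 0.06]]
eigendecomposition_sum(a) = [[0.52+2.15j, -2.23-0.07j, (1.01-0.45j), -2.04+1.41j], [(2.27+0.85j), -1.43+1.98j, 0.20-1.19j, 0.03+2.71j], [(2.2+0.6j), (-1.17+1.97j), (0.09-1.13j), (0.26+2.54j)], [(0.55-0.44j), (0.28+0.65j), -0.26-0.23j, (0.67+0.4j)]] + [[(0.52-2.15j),(-2.23+0.07j),1.01+0.45j,(-2.04-1.41j)], [2.27-0.85j,(-1.43-1.98j),0.20+1.19j,(0.03-2.71j)], [(2.2-0.6j),(-1.17-1.97j),0.09+1.13j,(0.26-2.54j)], [(0.55+0.44j),0.28-0.65j,(-0.26+0.23j),0.67-0.40j]] + [[(0.11+0j), -0.21-0.00j, 0.11-0.00j, (0.29+0j)], [(0.04+0j), -0.07-0.00j, (0.04-0j), (0.1+0j)], [(-0.89-0j), 1.69+0.00j, (-0.93+0j), -2.40-0.00j], [(-0.45-0j), (0.86+0j), (-0.47+0j), (-1.22-0j)]] + [[(-0.02+0j), -0.01+0.00j, (0.03-0j), -0.07+0.00j], [(-0.04+0j), -0.02+0.00j, 0.07-0.00j, -0.15+0.00j], [-0.07+0.00j, -0.04+0.00j, (0.12-0j), -0.26+0.00j], [0.01-0.00j, 0.00-0.00j, (-0.01+0j), (0.02-0j)]]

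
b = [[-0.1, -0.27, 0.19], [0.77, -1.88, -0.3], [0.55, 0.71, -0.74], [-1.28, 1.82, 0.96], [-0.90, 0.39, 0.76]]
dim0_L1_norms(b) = [3.6, 5.07, 2.95]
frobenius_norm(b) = 3.62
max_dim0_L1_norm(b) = 5.07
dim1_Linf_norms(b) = [0.27, 1.88, 0.74, 1.82, 0.9]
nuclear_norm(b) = 4.88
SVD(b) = [[0.03, 0.22, -0.20], [0.6, 0.36, -0.41], [-0.01, -0.77, 0.05], [-0.73, 0.11, -0.62], [-0.31, 0.46, 0.64]] @ diag([3.290318603449817, 1.5066299556872955, 0.0804342241694784]) @ [[0.51,  -0.79,  -0.34], [-0.49,  -0.59,  0.64], [-0.71,  -0.16,  -0.69]]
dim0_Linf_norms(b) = [1.28, 1.88, 0.96]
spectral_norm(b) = 3.29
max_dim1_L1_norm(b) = 4.06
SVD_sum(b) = [[0.05, -0.08, -0.03],[1.01, -1.57, -0.67],[-0.02, 0.03, 0.01],[-1.23, 1.91, 0.81],[-0.52, 0.81, 0.34]] + [[-0.16, -0.19, 0.21], [-0.26, -0.32, 0.35], [0.57, 0.68, -0.75], [-0.08, -0.10, 0.11], [-0.34, -0.41, 0.45]] + [[0.01,0.0,0.01], [0.02,0.01,0.02], [-0.0,-0.00,-0.00], [0.04,0.01,0.03], [-0.04,-0.01,-0.04]]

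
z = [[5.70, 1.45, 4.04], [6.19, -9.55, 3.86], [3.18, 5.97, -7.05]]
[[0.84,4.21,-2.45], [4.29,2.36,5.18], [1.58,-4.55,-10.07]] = z@[[0.42, 0.11, -0.62], [-0.29, 0.16, -0.73], [-0.28, 0.83, 0.53]]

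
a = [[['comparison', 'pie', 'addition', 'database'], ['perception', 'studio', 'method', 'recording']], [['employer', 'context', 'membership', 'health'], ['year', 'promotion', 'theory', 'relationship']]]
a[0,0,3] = 'database'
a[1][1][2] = 'theory'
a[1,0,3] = 'health'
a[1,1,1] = 'promotion'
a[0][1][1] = 'studio'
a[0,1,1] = 'studio'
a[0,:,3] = ['database', 'recording']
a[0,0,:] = ['comparison', 'pie', 'addition', 'database']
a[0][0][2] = 'addition'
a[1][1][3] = 'relationship'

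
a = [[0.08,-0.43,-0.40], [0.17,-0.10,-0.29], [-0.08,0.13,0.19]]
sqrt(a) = [[(0.32+0.02j), (-0.66+0.03j), (-0.87+0.07j)], [0.25-0.01j, 0.26-0.01j, -0.15-0.04j], [-0.16+0.01j, 0.05+0.02j, (0.25+0.06j)]]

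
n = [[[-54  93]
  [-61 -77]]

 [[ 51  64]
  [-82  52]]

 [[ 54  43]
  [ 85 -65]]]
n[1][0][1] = 64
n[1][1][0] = -82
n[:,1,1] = [-77, 52, -65]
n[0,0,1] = 93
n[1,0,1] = 64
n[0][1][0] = -61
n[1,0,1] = 64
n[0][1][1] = -77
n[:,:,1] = [[93, -77], [64, 52], [43, -65]]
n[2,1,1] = -65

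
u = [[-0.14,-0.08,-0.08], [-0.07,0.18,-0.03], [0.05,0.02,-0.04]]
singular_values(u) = [0.2, 0.18, 0.06]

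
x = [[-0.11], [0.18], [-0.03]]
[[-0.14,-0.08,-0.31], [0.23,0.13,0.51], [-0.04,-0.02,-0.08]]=x @[[1.29, 0.70, 2.83]]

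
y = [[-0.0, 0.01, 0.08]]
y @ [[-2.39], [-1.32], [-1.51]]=[[-0.13]]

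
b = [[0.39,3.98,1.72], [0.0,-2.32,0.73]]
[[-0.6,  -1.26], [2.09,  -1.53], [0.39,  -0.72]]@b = [[-0.23, 0.54, -1.95],[0.82, 11.87, 2.48],[0.15, 3.22, 0.15]]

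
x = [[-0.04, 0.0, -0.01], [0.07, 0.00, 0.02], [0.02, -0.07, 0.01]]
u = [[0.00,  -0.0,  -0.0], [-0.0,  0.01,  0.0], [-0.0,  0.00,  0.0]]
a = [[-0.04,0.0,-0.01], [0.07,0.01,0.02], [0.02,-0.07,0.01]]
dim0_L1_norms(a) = [0.13, 0.08, 0.04]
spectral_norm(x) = 0.09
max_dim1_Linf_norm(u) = 0.01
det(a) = -0.00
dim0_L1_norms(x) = [0.13, 0.07, 0.04]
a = x + u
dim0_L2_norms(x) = [0.08, 0.07, 0.02]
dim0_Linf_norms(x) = [0.07, 0.07, 0.02]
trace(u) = 0.01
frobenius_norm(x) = 0.11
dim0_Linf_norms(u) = [0.0, 0.01, 0.0]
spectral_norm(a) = 0.09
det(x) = -0.00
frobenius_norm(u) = 0.01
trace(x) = -0.03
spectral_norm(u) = 0.01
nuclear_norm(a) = 0.16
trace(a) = -0.02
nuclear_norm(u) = 0.01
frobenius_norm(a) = 0.11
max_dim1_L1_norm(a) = 0.1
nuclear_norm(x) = 0.16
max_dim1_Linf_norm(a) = 0.07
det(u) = 0.00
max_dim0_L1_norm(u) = 0.01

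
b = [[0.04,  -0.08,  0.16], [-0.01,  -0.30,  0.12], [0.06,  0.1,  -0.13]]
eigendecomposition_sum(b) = [[0.07, -0.00, 0.05], [0.0, -0.0, 0.00], [0.02, -0.00, 0.02]] + [[-0.02, 0.03, 0.05], [0.02, -0.03, -0.04], [0.02, -0.04, -0.06]] + [[-0.01, -0.11, 0.06], [-0.03, -0.27, 0.16], [0.02, 0.14, -0.08]]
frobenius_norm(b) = 0.41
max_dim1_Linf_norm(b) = 0.3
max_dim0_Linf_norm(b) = 0.3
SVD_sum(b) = [[-0.01,-0.13,0.09], [-0.01,-0.26,0.18], [0.01,0.13,-0.09]] + [[0.01, 0.05, 0.08], [-0.01, -0.04, -0.06], [-0.0, -0.03, -0.04]] + [[0.04, -0.00, -0.00], [0.01, -0.00, -0.0], [0.06, -0.01, -0.0]]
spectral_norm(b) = 0.39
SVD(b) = [[-0.40,-0.75,-0.53], [-0.82,0.55,-0.16], [0.41,0.37,-0.83]] @ diag([0.385351169751425, 0.12327359267604544, 0.07005781412482646]) @ [[0.04, 0.83, -0.56], [-0.11, -0.55, -0.83], [-0.99, 0.10, 0.06]]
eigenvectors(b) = [[-0.95, 0.52, 0.34], [-0.07, -0.47, 0.83], [-0.3, -0.71, -0.44]]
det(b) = 0.00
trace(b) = -0.39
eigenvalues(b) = [0.08, -0.11, -0.37]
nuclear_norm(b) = 0.58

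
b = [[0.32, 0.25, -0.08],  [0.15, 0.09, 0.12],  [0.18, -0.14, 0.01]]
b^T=[[0.32,0.15,0.18], [0.25,0.09,-0.14], [-0.08,0.12,0.01]]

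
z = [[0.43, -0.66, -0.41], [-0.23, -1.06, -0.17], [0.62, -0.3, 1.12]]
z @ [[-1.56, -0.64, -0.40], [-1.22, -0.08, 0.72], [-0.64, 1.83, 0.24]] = [[0.4,-0.97,-0.75], [1.76,-0.08,-0.71], [-1.32,1.68,-0.2]]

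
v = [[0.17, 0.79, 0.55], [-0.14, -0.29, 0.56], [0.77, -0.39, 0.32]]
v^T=[[0.17,  -0.14,  0.77], [0.79,  -0.29,  -0.39], [0.55,  0.56,  0.32]]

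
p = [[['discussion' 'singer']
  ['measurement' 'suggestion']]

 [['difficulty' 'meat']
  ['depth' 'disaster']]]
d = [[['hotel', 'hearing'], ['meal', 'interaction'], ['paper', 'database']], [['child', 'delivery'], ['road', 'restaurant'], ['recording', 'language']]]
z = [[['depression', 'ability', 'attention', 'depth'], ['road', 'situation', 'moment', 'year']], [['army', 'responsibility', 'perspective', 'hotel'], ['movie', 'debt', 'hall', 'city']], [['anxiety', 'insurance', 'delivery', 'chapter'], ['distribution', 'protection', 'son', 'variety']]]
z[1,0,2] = 'perspective'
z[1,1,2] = 'hall'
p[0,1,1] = 'suggestion'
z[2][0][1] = 'insurance'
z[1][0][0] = 'army'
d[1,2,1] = 'language'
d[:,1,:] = [['meal', 'interaction'], ['road', 'restaurant']]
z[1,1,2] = 'hall'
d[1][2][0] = 'recording'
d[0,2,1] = 'database'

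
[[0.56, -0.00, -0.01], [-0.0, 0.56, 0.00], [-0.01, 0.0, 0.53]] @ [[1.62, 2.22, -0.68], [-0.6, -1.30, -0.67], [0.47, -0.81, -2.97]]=[[0.90, 1.25, -0.35],[-0.34, -0.73, -0.38],[0.23, -0.45, -1.57]]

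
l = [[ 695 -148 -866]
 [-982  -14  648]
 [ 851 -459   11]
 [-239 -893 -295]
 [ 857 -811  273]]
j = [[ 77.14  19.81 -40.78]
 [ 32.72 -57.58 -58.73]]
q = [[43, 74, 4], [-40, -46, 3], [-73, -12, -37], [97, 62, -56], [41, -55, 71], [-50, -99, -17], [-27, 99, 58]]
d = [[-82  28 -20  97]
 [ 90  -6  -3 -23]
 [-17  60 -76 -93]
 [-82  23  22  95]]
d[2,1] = 60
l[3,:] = [-239, -893, -295]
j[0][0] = 77.14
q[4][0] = 41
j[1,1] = -57.58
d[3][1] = 23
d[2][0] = -17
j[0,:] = [77.14, 19.81, -40.78]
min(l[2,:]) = -459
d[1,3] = -23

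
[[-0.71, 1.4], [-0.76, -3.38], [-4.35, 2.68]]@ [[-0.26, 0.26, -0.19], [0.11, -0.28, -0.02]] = [[0.34, -0.58, 0.11], [-0.17, 0.75, 0.21], [1.43, -1.88, 0.77]]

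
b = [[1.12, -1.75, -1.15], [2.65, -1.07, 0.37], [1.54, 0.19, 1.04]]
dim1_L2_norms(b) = [2.37, 2.88, 1.87]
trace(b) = 1.09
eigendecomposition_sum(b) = [[(0.56+1.3j), (-0.88-0.15j), -0.57+0.57j], [(1.33+0.17j), (-0.54+0.64j), (0.19+0.74j)], [0.77-0.68j, 0.10+0.63j, 0.52+0.27j]] + [[(0.56-1.3j), -0.88+0.15j, (-0.57-0.57j)], [1.33-0.17j, -0.54-0.64j, 0.19-0.74j], [0.77+0.68j, 0.10-0.63j, (0.52-0.27j)]] + [[-0.00+0.00j, 0j, -0.00-0.00j],[(-0+0j), 0.00+0.00j, (-0-0j)],[0.00-0.00j, -0.00-0.00j, 0.00+0.00j]]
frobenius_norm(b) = 4.18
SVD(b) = [[-0.49, 0.76, 0.43],[-0.79, -0.18, -0.58],[-0.37, -0.63, 0.69]] @ diag([3.603014898978116, 2.1098035984452346, 0.0035233122564873615]) @ [[-0.89, 0.45, -0.03], [-0.28, -0.60, -0.75], [-0.36, -0.66, 0.66]]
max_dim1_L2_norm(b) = 2.88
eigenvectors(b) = [[-0.64+0.00j,(-0.64-0j),(-0.36+0j)], [-0.31+0.52j,(-0.31-0.52j),(-0.66+0j)], [0.14+0.44j,(0.14-0.44j),(0.66+0j)]]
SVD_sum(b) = [[1.56, -0.79, 0.06],[2.55, -1.29, 0.09],[1.18, -0.6, 0.04]] + [[-0.44,-0.96,-1.21],[0.10,0.22,0.28],[0.37,0.79,1.00]] + [[-0.00, -0.0, 0.0], [0.0, 0.0, -0.00], [-0.0, -0.00, 0.00]]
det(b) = 0.03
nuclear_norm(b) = 5.72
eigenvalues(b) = [(0.54+2.21j), (0.54-2.21j), (0.01+0j)]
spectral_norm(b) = 3.60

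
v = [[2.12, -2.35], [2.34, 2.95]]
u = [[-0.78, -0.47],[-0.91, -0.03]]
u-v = [[-2.9, 1.88], [-3.25, -2.98]]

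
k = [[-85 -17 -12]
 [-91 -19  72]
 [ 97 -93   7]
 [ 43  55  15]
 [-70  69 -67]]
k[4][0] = -70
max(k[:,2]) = 72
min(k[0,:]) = -85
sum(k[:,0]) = -106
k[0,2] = -12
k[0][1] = -17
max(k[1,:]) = 72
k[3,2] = 15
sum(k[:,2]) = 15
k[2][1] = -93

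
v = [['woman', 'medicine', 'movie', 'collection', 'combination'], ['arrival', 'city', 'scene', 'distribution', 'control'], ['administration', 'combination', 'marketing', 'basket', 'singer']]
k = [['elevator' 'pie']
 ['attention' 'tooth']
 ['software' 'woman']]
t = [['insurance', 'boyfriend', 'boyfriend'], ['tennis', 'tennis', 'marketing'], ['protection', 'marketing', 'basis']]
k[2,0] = 'software'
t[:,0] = ['insurance', 'tennis', 'protection']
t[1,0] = 'tennis'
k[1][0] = 'attention'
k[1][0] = 'attention'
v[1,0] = 'arrival'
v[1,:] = ['arrival', 'city', 'scene', 'distribution', 'control']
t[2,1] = 'marketing'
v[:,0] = ['woman', 'arrival', 'administration']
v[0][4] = 'combination'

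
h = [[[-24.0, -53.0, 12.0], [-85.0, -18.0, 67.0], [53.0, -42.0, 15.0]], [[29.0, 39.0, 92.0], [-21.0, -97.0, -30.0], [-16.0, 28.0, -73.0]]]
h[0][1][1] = -18.0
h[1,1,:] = [-21.0, -97.0, -30.0]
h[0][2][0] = 53.0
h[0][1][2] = 67.0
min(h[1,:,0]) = -21.0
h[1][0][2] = 92.0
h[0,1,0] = -85.0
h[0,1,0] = -85.0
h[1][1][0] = -21.0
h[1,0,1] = 39.0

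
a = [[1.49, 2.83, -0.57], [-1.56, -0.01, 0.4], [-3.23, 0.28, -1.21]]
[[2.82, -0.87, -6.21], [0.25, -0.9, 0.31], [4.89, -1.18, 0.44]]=a@[[-0.68, 0.47, -0.24], [0.95, -0.64, -2.11], [-2.01, -0.43, -0.21]]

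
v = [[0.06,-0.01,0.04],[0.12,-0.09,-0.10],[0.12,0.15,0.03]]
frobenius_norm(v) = 0.27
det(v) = 0.00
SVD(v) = [[-0.17,-0.18,-0.97], [0.19,-0.97,0.15], [-0.97,-0.16,0.20]] @ diag([0.1986073860231849, 0.1814733985146151, 0.05676717227934895]) @ [[-0.52,-0.81,-0.28],[-0.81,0.36,0.47],[-0.28,0.47,-0.84]]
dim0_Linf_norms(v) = [0.12, 0.15, 0.1]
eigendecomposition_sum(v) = [[0.08+0.00j, (0.01-0j), (0.02+0j)], [(-0.01+0j), -0.00+0.00j, (-0-0j)], [0.11+0.00j, 0.02-0.00j, (0.03+0j)]] + [[(-0.01+0.01j), -0.01-0.01j, (0.01-0.01j)], [0.06+0.03j, -0.04+0.05j, (-0.05-0.02j)], [0.00-0.07j, (0.07+0.02j), -0.00+0.05j]] + [[-0.01-0.01j, (-0.01+0.01j), (0.01+0.01j)], [(0.06-0.03j), (-0.04-0.05j), (-0.05+0.02j)], [0.00+0.07j, (0.07-0.02j), (-0-0.05j)]]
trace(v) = 0.00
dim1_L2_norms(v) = [0.07, 0.18, 0.19]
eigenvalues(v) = [(0.11+0j), (-0.06+0.12j), (-0.06-0.12j)]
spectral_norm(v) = 0.20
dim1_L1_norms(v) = [0.11, 0.31, 0.3]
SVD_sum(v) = [[0.02, 0.03, 0.01],[-0.02, -0.03, -0.01],[0.10, 0.15, 0.05]] + [[0.03, -0.01, -0.02], [0.14, -0.06, -0.08], [0.02, -0.01, -0.01]] + [[0.02,-0.03,0.05], [-0.00,0.0,-0.01], [-0.00,0.01,-0.01]]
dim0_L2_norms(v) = [0.18, 0.18, 0.11]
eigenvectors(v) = [[-0.60+0.00j, 0.03-0.18j, (0.03+0.18j)], [0.04+0.00j, (-0.7+0j), -0.70-0.00j], [(-0.8+0j), 0.27+0.63j, (0.27-0.63j)]]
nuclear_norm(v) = 0.44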